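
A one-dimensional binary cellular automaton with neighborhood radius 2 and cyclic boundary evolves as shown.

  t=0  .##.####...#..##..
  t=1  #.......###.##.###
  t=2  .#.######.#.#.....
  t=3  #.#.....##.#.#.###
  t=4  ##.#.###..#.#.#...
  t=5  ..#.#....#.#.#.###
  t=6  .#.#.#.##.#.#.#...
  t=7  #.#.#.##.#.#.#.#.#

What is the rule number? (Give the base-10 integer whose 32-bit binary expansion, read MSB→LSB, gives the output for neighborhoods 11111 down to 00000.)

  [31] ##### => .  t=2,i=5
  [30] ####. => .  t=0,i=6
  [29] ###.# => #  t=1,i=10
  [28] ###.. => .  t=0,i=7
  [27] ##.## => .  t=0,i=3
  [26] ##.#. => #  t=2,i=9
  [25] ##..# => .  t=4,i=8
  [24] ##... => #  t=0,i=8
  [23] #.### => .  t=0,i=4
  [22] #.##. => #  t=1,i=12
  [21] #.#.# => .  t=2,i=10
  [20] #.#.. => .  t=2,i=12
  [19] #..## => #  t=0,i=13
  [18] #..#. => #  t=4,i=9
  [17] #...# => #  t=0,i=9
  [16] #.... => .  t=1,i=2
  [15] .#### => .  t=0,i=5
  [14] .###. => .  t=1,i=9
  [13] .##.# => .  t=0,i=2
  [12] .##.. => #  t=0,i=15
  [11] .#.## => #  t=2,i=2
  [10] .#.#. => #  t=2,i=11
  [9] .#..# => #  t=0,i=12
  [8] .#... => #  t=2,i=13
  [7] ..### => #  t=1,i=8
  [6] ..##. => .  t=0,i=1
  [5] ..#.# => .  t=2,i=1
  [4] ..#.. => .  t=0,i=11
  [3] ...## => #  t=0,i=0
  [2] ...#. => #  t=0,i=10
  [1] ....# => #  t=1,i=6
  [0] ..... => #  t=1,i=3
  bits 00100101010011100001111110001111 = 625876879

625876879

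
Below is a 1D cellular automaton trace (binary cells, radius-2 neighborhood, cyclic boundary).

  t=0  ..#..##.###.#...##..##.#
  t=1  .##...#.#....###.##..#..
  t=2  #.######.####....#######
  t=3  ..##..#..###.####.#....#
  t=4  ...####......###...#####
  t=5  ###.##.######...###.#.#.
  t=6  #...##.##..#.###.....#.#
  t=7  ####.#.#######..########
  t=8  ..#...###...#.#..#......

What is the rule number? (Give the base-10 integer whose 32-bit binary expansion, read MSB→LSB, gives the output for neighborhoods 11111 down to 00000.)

  [31] ##### => .  t=2,i=4
  [30] ####. => #  t=2,i=6
  [29] ###.# => .  t=0,i=10
  [28] ###.. => .  t=2,i=12
  [27] ##.## => .  t=0,i=7
  [26] ##.#. => .  t=0,i=11
  [25] ##..# => #  t=0,i=18
  [24] ##... => #  t=1,i=3
  [23] #.### => #  t=0,i=8
  [22] #.##. => #  t=1,i=17
  [21] #.#.# => .  t=5,i=20
  [20] #.#.. => .  t=0,i=12
  [19] #..## => .  t=0,i=4
  [18] #..#. => #  t=0,i=1
  [17] #...# => #  t=0,i=14
  [16] #.... => #  t=1,i=10
  [15] .#### => #  t=2,i=3
  [14] .###. => .  t=0,i=9
  [13] .##.# => #  t=0,i=6
  [12] .##.. => #  t=0,i=17
  [11] .#.## => #  t=5,i=23
  [10] .#.#. => #  t=1,i=7
  [9] .#..# => .  t=0,i=0
  [8] .#... => #  t=0,i=13
  [7] ..### => .  t=1,i=13
  [6] ..##. => .  t=0,i=5
  [5] ..#.# => #  t=1,i=6
  [4] ..#.. => #  t=0,i=2
  [3] ...## => #  t=0,i=15
  [2] ...#. => #  t=1,i=5
  [1] ....# => #  t=1,i=11
  [0] ..... => #  t=4,i=9
  bits 01000011110001111011110100111111 = 1137163583

1137163583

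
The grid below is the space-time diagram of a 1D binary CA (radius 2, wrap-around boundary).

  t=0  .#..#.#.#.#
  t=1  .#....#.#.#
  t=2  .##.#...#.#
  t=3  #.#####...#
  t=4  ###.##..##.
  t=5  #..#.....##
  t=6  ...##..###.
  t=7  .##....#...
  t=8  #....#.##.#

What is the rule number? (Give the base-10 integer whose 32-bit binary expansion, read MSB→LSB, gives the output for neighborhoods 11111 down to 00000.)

3434228122

  #####|#  b31=1 t=3,i=4
  ####.|#  b30=1 t=3,i=5
  ###.#|.  b29=0 t=4,i=2
  ###..|.  b28=0 t=3,i=6
  ##.##|#  b27=1 t=3,i=1
  ##.#.|#  b26=1 t=2,i=3
  ##..#|.  b25=0 t=4,i=6
  ##...|.  b24=0 t=3,i=7
  #.###|#  b23=1 t=3,i=2
  #.##.|.  b22=0 t=2,i=1
  #.#.#|#  b21=1 t=0,i=6
  #.#..|#  b20=1 t=0,i=1
  #..##|.  b19=0 t=4,i=7
  #..#.|.  b18=0 t=0,i=3
  #...#|#  b17=1 t=2,i=6
  #....|.  b16=0 t=1,i=3
  .####|.  b15=0 t=3,i=3
  .###.|.  b14=0 t=4,i=1
  .##.#|#  b13=1 t=2,i=2
  .##..|.  b12=0 t=4,i=5
  .#.##|#  b11=1 t=2,i=0
  .#.#.|.  b10=0 t=0,i=0
  .#..#|.  b9=0 t=0,i=2
  .#...|#  b8=1 t=1,i=2
  ..###|#  b7=1 t=5,i=9
  ..##.|.  b6=0 t=3,i=10
  ..#.#|.  b5=0 t=0,i=4
  ..#..|#  b4=1 t=5,i=3
  ...##|#  b3=1 t=3,i=9
  ...#.|.  b2=0 t=1,i=5
  ....#|#  b1=1 t=1,i=4
  .....|.  b0=0 t=5,i=6
  bits 11001100101100100010100110011010 = 3434228122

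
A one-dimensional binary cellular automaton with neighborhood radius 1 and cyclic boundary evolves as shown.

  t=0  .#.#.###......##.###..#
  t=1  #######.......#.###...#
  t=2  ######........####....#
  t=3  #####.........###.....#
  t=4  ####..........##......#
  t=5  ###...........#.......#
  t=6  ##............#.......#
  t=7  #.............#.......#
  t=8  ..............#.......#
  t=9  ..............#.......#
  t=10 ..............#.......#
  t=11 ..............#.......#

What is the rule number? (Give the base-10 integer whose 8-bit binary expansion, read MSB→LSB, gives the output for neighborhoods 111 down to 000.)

  ###|#  b7=1 t=0,i=6
  ##.|.  b6=0 t=0,i=7
  #.#|#  b5=1 t=0,i=0
  #..|.  b4=0 t=0,i=8
  .##|#  b3=1 t=0,i=5
  .#.|#  b2=1 t=0,i=1
  ..#|.  b1=0 t=0,i=13
  ...|.  b0=0 t=0,i=9
  bits 10101100 = 172

172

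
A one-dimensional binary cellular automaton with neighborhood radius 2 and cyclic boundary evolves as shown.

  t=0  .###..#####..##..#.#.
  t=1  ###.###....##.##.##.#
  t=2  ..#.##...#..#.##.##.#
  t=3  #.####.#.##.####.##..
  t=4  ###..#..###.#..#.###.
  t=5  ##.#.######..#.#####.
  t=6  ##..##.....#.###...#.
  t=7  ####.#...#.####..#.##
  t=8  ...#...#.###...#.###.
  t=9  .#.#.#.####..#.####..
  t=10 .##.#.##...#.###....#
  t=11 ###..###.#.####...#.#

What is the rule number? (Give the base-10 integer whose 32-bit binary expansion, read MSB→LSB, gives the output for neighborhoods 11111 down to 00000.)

  ##### -> .   bit 31 = 0  t=0,i=8
  ####. -> .   bit 30 = 0  t=0,i=9
  ###.# -> #   bit 29 = 1  t=1,i=2
  ###.. -> .   bit 28 = 0  t=0,i=3
  ##.## -> .   bit 27 = 0  t=1,i=3
  ##.#. -> .   bit 26 = 0  t=2,i=19
  ##..# -> #   bit 25 = 1  t=0,i=4
  ##... -> .   bit 24 = 0  t=1,i=7
  #.### -> #   bit 23 = 1  t=1,i=4
  #.##. -> #   bit 22 = 1  t=1,i=14
  #.#.# -> .   bit 21 = 0  t=3,i=7
  #.#.. -> .   bit 20 = 0  t=0,i=19
  #..## -> #   bit 19 = 1  t=0,i=0
  #..#. -> .   bit 18 = 0  t=0,i=16
  #...# -> #   bit 17 = 1  t=2,i=7
  #.... -> .   bit 16 = 0  t=1,i=8
  .#### -> .   bit 15 = 0  t=0,i=7
  .###. -> #   bit 14 = 1  t=0,i=2
  .##.# -> #   bit 13 = 1  t=1,i=12
  .##.. -> #   bit 12 = 1  t=0,i=14
  .#.## -> #   bit 11 = 1  t=2,i=3
  .#.#. -> #   bit 10 = 1  t=0,i=18
  .#..# -> #   bit 9 = 1  t=0,i=20
  .#... -> .   bit 8 = 0  t=7,i=6
  ..### -> #   bit 7 = 1  t=0,i=1
  ..##. -> .   bit 6 = 0  t=0,i=13
  ..#.# -> #   bit 5 = 1  t=0,i=17
  ..#.. -> #   bit 4 = 1  t=2,i=9
  ...## -> .   bit 3 = 0  t=1,i=10
  ...#. -> .   bit 2 = 0  t=2,i=8
  ....# -> #   bit 1 = 1  t=1,i=9
  ..... -> .   bit 0 = 0  t=6,i=8
  bits 00100010110010100111111010110010 = 583696050

583696050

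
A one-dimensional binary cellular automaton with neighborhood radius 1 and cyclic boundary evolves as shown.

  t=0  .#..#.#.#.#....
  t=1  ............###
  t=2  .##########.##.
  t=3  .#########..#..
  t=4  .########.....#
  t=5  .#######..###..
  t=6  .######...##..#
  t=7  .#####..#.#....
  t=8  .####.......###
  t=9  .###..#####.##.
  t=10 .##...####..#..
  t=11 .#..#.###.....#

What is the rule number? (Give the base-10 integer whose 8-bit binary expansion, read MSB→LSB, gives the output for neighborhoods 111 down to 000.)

  nb ###: next=#  (t=1,i=13, bit7=1)
  nb ##.: next=.  (t=1,i=14, bit6=0)
  nb #.#: next=.  (t=0,i=5, bit5=0)
  nb #..: next=.  (t=0,i=2, bit4=0)
  nb .##: next=#  (t=1,i=12, bit3=1)
  nb .#.: next=.  (t=0,i=1, bit2=0)
  nb ..#: next=.  (t=0,i=0, bit1=0)
  nb ...: next=#  (t=0,i=12, bit0=1)
  bits 10001001 = 137

137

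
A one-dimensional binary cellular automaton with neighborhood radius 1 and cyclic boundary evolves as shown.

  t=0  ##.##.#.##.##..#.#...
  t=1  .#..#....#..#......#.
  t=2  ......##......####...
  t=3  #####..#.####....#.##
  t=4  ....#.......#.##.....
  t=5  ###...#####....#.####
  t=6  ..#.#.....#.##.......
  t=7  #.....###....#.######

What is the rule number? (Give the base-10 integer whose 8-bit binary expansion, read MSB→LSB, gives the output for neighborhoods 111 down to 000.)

  ### -> .   bit 7 = 0  t=2,i=15
  ##. -> #   bit 6 = 1  t=0,i=1
  #.# -> .   bit 5 = 0  t=0,i=2
  #.. -> .   bit 4 = 0  t=0,i=13
  .## -> .   bit 3 = 0  t=0,i=0
  .#. -> .   bit 2 = 0  t=0,i=6
  ..# -> .   bit 1 = 0  t=0,i=14
  ... -> #   bit 0 = 1  t=0,i=19
  bits 01000001 = 65

65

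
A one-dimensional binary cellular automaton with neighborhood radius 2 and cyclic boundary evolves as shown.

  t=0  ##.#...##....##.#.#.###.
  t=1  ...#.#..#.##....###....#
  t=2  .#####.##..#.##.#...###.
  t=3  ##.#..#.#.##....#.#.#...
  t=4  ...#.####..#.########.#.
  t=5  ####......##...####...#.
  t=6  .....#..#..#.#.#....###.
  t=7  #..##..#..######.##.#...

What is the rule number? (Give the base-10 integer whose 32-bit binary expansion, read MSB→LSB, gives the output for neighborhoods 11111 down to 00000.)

  nb #####: next=#  (t=2,i=3, bit31=1)
  nb ####.: next=.  (t=2,i=4, bit30=0)
  nb ###.#: next=.  (t=0,i=22, bit29=0)
  nb ###..: next=.  (t=1,i=18, bit28=0)
  nb ##.##: next=#  (t=0,i=23, bit27=1)
  nb ##.#.: next=.  (t=0,i=2, bit26=0)
  nb ##..#: next=.  (t=2,i=9, bit25=0)
  nb ##...: next=.  (t=0,i=9, bit24=0)
  nb #.###: next=.  (t=0,i=20, bit23=0)
  nb #.##.: next=.  (t=0,i=0, bit22=0)
  nb #.#.#: next=#  (t=0,i=16, bit21=1)
  nb #.#..: next=#  (t=0,i=3, bit20=1)
  nb #..##: next=#  (t=2,i=0, bit19=1)
  nb #..#.: next=#  (t=1,i=7, bit18=1)
  nb #...#: next=#  (t=0,i=5, bit17=1)
  nb #....: next=#  (t=0,i=10, bit16=1)
  nb .####: next=.  (t=2,i=2, bit15=0)
  nb .###.: next=.  (t=0,i=21, bit14=0)
  nb .##.#: next=.  (t=0,i=1, bit13=0)
  nb .##..: next=#  (t=0,i=8, bit12=1)
  nb .#.##: next=.  (t=0,i=19, bit11=0)
  nb .#.#.: next=#  (t=0,i=17, bit10=1)
  nb .#..#: next=.  (t=1,i=6, bit9=0)
  nb .#...: next=.  (t=0,i=4, bit8=0)
  nb ..###: next=#  (t=1,i=16, bit7=1)
  nb ..##.: next=.  (t=0,i=7, bit6=0)
  nb ..#.#: next=#  (t=1,i=3, bit5=1)
  nb ..#..: next=.  (t=1,i=23, bit4=0)
  nb ...##: next=.  (t=0,i=6, bit3=0)
  nb ...#.: next=#  (t=1,i=2, bit2=1)
  nb ....#: next=#  (t=0,i=11, bit1=1)
  nb .....: next=.  (t=5,i=6, bit0=0)
  bits 10001000001111110001010010100110 = 2285835430

2285835430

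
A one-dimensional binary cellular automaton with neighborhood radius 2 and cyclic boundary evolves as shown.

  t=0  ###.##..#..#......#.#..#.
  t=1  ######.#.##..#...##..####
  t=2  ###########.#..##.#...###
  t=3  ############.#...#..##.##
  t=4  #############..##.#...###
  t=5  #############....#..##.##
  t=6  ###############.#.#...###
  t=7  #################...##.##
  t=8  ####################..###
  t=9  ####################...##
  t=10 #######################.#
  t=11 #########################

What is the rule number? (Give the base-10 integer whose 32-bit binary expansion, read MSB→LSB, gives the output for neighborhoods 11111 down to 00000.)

  #####|#  b31=1 t=1,i=0
  ####.|#  b30=1 t=1,i=4
  ###.#|#  b29=1 t=0,i=2
  ###..|#  b28=1 t=4,i=12
  ##.##|#  b27=1 t=0,i=3
  ##.#.|#  b26=1 t=1,i=6
  ##..#|.  b25=0 t=0,i=6
  ##...|#  b24=1 t=5,i=13
  #.###|#  b23=1 t=0,i=0
  #.##.|#  b22=1 t=0,i=4
  #.#.#|#  b21=1 t=1,i=7
  #.#..|.  b20=0 t=0,i=20
  #..##|.  b19=0 t=1,i=20
  #..#.|#  b18=1 t=0,i=7
  #...#|#  b17=1 t=1,i=15
  #....|#  b16=1 t=0,i=13
  .####|#  b15=1 t=1,i=22
  .###.|#  b14=1 t=0,i=1
  .##.#|.  b13=0 t=2,i=16
  .##..|#  b12=1 t=0,i=5
  .#.##|#  b11=1 t=0,i=24
  .#.#.|.  b10=0 t=0,i=19
  .#..#|#  b9=1 t=0,i=9
  .#...|.  b8=0 t=0,i=12
  ..###|.  b7=0 t=1,i=21
  ..##.|.  b6=0 t=1,i=17
  ..#.#|#  b5=1 t=0,i=18
  ..#..|.  b4=0 t=0,i=8
  ...##|#  b3=1 t=1,i=16
  ...#.|#  b2=1 t=0,i=17
  ....#|.  b1=0 t=0,i=16
  .....|.  b0=0 t=0,i=14
  bits 11111101111001111101101000101100 = 4259830316

4259830316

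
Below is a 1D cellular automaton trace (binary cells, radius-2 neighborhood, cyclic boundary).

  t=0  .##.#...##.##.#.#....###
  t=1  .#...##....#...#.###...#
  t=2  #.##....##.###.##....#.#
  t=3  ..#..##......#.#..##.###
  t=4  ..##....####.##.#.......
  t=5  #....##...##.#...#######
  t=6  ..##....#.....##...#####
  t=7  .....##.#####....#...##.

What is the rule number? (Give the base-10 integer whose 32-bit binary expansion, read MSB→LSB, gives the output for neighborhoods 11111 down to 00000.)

  nb #####: next=#  (t=5,i=19, bit31=1)
  nb ####.: next=#  (t=4,i=10, bit30=1)
  nb ###.#: next=#  (t=0,i=23, bit29=1)
  nb ###..: next=.  (t=1,i=19, bit28=0)
  nb ##.##: next=.  (t=0,i=0, bit27=0)
  nb ##.#.: next=.  (t=0,i=3, bit26=0)
  nb ##..#: next=.  (t=3,i=0, bit25=0)
  nb ##...: next=.  (t=1,i=7, bit24=0)
  nb #.###: next=.  (t=1,i=17, bit23=0)
  nb #.##.: next=#  (t=0,i=1, bit22=1)
  nb #.#.#: next=.  (t=0,i=14, bit21=0)
  nb #.#..: next=.  (t=0,i=4, bit20=0)
  nb #..##: next=.  (t=3,i=4, bit19=0)
  nb #..#.: next=.  (t=3,i=1, bit18=0)
  nb #...#: next=#  (t=0,i=6, bit17=1)
  nb #....: next=#  (t=0,i=18, bit16=1)
  nb .####: next=.  (t=4,i=9, bit15=0)
  nb .###.: next=.  (t=0,i=22, bit14=0)
  nb .##.#: next=.  (t=0,i=2, bit13=0)
  nb .##..: next=.  (t=1,i=6, bit12=0)
  nb .#.##: next=#  (t=1,i=16, bit11=1)
  nb .#.#.: next=#  (t=0,i=15, bit10=1)
  nb .#..#: next=#  (t=3,i=3, bit9=1)
  nb .#...: next=#  (t=0,i=5, bit8=1)
  nb ..###: next=.  (t=0,i=21, bit7=0)
  nb ..##.: next=.  (t=0,i=8, bit6=0)
  nb ..#.#: next=#  (t=1,i=15, bit5=1)
  nb ..#..: next=#  (t=1,i=11, bit4=1)
  nb ...##: next=.  (t=0,i=7, bit3=0)
  nb ...#.: next=.  (t=1,i=10, bit2=0)
  nb ....#: next=#  (t=0,i=19, bit1=1)
  nb .....: next=#  (t=3,i=9, bit0=1)
  bits 11100000010000110000111100110011 = 3762491187

3762491187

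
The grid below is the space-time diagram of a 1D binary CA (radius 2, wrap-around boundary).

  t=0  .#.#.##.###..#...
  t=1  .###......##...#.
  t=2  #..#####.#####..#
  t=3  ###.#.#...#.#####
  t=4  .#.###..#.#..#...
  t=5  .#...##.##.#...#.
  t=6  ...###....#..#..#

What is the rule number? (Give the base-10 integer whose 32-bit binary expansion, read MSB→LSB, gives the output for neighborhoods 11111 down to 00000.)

  nb #####: next=.  (t=2,i=5, bit31=0)
  nb ####.: next=#  (t=2,i=6, bit30=1)
  nb ###.#: next=.  (t=2,i=7, bit29=0)
  nb ###..: next=#  (t=0,i=10, bit28=1)
  nb ##.##: next=.  (t=0,i=7, bit27=0)
  nb ##.#.: next=#  (t=3,i=3, bit26=1)
  nb ##..#: next=#  (t=0,i=11, bit25=1)
  nb ##...: next=#  (t=1,i=4, bit24=1)
  nb #.###: next=.  (t=0,i=8, bit23=0)
  nb #.##.: next=.  (t=0,i=5, bit22=0)
  nb #.#.#: next=#  (t=0,i=3, bit21=1)
  nb #.#..: next=.  (t=3,i=6, bit20=0)
  nb #..##: next=#  (t=1,i=0, bit19=1)
  nb #..#.: next=.  (t=0,i=12, bit18=0)
  nb #...#: next=#  (t=1,i=13, bit17=1)
  nb #....: next=#  (t=0,i=15, bit16=1)
  nb .####: next=#  (t=2,i=4, bit15=1)
  nb .###.: next=.  (t=0,i=9, bit14=0)
  nb .##.#: next=.  (t=0,i=6, bit13=0)
  nb .##..: next=#  (t=1,i=11, bit12=1)
  nb .#.##: next=.  (t=0,i=4, bit11=0)
  nb .#.#.: next=#  (t=0,i=2, bit10=1)
  nb .#..#: next=#  (t=1,i=16, bit9=1)
  nb .#...: next=.  (t=0,i=14, bit8=0)
  nb ..###: next=.  (t=1,i=1, bit7=0)
  nb ..##.: next=#  (t=1,i=10, bit6=1)
  nb ..#.#: next=#  (t=0,i=1, bit5=1)
  nb ..#..: next=.  (t=0,i=13, bit4=0)
  nb ...##: next=#  (t=1,i=9, bit3=1)
  nb ...#.: next=.  (t=0,i=0, bit2=0)
  nb ....#: next=.  (t=0,i=16, bit1=0)
  nb .....: next=#  (t=1,i=6, bit0=1)
  bits 01010111001010111001011001101001 = 1462474345

1462474345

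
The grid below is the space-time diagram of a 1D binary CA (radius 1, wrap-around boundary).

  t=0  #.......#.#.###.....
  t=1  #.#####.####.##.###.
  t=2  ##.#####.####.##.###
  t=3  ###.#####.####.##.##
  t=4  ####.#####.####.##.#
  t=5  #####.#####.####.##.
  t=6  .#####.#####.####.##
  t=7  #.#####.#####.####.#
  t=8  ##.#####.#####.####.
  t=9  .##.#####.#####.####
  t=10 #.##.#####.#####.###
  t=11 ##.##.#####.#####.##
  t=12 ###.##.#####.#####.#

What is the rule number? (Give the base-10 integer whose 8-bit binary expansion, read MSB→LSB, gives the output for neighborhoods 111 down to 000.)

  ### -> #   bit 7 = 1  t=0,i=13
  ##. -> #   bit 6 = 1  t=0,i=14
  #.# -> #   bit 5 = 1  t=0,i=9
  #.. -> .   bit 4 = 0  t=0,i=1
  .## -> .   bit 3 = 0  t=0,i=12
  .#. -> #   bit 2 = 1  t=0,i=0
  ..# -> .   bit 1 = 0  t=0,i=7
  ... -> #   bit 0 = 1  t=0,i=2
  bits 11100101 = 229

229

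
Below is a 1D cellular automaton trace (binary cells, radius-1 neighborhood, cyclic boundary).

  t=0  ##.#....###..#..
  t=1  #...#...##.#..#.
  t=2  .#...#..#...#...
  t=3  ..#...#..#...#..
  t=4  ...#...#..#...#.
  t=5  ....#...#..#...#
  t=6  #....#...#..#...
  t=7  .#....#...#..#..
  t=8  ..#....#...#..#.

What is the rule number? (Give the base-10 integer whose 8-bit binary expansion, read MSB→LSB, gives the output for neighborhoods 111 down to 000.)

  ###|#  b7=1 t=0,i=9
  ##.|.  b6=0 t=0,i=1
  #.#|.  b5=0 t=0,i=2
  #..|#  b4=1 t=0,i=4
  .##|#  b3=1 t=0,i=0
  .#.|.  b2=0 t=0,i=3
  ..#|.  b1=0 t=0,i=7
  ...|.  b0=0 t=0,i=5
  bits 10011000 = 152

152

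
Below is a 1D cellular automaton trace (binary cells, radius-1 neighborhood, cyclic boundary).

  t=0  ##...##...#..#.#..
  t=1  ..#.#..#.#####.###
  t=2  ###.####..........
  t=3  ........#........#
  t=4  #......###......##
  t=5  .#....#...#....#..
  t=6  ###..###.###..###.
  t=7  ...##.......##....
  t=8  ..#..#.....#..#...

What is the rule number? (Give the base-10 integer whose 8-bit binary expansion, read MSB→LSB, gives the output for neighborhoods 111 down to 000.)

  ###|.  b7=0 t=1,i=10
  ##.|.  b6=0 t=0,i=1
  #.#|.  b5=0 t=0,i=14
  #..|#  b4=1 t=0,i=2
  .##|.  b3=0 t=0,i=0
  .#.|#  b2=1 t=0,i=10
  ..#|#  b1=1 t=0,i=4
  ...|.  b0=0 t=0,i=3
  bits 00010110 = 22

22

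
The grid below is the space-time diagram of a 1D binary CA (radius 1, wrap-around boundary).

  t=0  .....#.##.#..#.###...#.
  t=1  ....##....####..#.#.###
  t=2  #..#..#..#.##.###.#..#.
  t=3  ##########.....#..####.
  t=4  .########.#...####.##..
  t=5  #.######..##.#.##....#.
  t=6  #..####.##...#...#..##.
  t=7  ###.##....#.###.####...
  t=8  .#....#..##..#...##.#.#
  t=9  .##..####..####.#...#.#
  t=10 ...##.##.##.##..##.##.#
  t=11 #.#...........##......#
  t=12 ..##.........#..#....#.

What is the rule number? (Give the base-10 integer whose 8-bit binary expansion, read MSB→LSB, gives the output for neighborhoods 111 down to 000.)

150

  ###|#  b7=1 t=0,i=16
  ##.|.  b6=0 t=0,i=8
  #.#|.  b5=0 t=0,i=6
  #..|#  b4=1 t=0,i=11
  .##|.  b3=0 t=0,i=7
  .#.|#  b2=1 t=0,i=5
  ..#|#  b1=1 t=0,i=4
  ...|.  b0=0 t=0,i=0
  bits 10010110 = 150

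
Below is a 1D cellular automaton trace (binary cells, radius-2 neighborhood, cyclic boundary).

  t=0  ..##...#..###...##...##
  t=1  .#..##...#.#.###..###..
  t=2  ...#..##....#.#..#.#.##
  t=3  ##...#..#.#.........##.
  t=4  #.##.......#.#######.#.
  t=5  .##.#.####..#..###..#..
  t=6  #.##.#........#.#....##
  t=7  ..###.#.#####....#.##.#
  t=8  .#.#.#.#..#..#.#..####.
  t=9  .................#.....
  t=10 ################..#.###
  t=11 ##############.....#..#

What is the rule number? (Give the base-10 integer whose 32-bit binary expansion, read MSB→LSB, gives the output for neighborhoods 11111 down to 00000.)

2236246283

  nb #####: next=#  (t=4,i=15, bit31=1)
  nb ####.: next=.  (t=4,i=18, bit30=0)
  nb ###.#: next=.  (t=4,i=19, bit29=0)
  nb ###..: next=.  (t=0,i=12, bit28=0)
  nb ##.##: next=.  (t=3,i=22, bit27=0)
  nb ##.#.: next=#  (t=4,i=20, bit26=1)
  nb ##..#: next=.  (t=0,i=0, bit25=0)
  nb ##...: next=#  (t=0,i=4, bit24=1)
  nb #.###: next=.  (t=1,i=13, bit23=0)
  nb #.##.: next=#  (t=2,i=21, bit22=1)
  nb #.#.#: next=.  (t=1,i=11, bit21=0)
  nb #.#..: next=.  (t=2,i=14, bit20=0)
  nb #..##: next=#  (t=0,i=1, bit19=1)
  nb #..#.: next=.  (t=2,i=16, bit18=0)
  nb #...#: next=#  (t=0,i=5, bit17=1)
  nb #....: next=.  (t=2,i=9, bit16=0)
  nb .####: next=.  (t=4,i=14, bit15=0)
  nb .###.: next=#  (t=0,i=11, bit14=1)
  nb .##.#: next=#  (t=3,i=21, bit13=1)
  nb .##..: next=.  (t=0,i=3, bit12=0)
  nb .#.##: next=#  (t=1,i=12, bit11=1)
  nb .#.#.: next=.  (t=1,i=10, bit10=0)
  nb .#..#: next=.  (t=0,i=8, bit9=0)
  nb .#...: next=#  (t=3,i=11, bit8=1)
  nb ..###: next=.  (t=0,i=10, bit7=0)
  nb ..##.: next=.  (t=0,i=2, bit6=0)
  nb ..#.#: next=.  (t=1,i=9, bit5=0)
  nb ..#..: next=.  (t=0,i=7, bit4=0)
  nb ...##: next=#  (t=0,i=15, bit3=1)
  nb ...#.: next=.  (t=0,i=6, bit2=0)
  nb ....#: next=#  (t=2,i=10, bit1=1)
  nb .....: next=#  (t=3,i=13, bit0=1)
  bits 10000101010010100110100100001011 = 2236246283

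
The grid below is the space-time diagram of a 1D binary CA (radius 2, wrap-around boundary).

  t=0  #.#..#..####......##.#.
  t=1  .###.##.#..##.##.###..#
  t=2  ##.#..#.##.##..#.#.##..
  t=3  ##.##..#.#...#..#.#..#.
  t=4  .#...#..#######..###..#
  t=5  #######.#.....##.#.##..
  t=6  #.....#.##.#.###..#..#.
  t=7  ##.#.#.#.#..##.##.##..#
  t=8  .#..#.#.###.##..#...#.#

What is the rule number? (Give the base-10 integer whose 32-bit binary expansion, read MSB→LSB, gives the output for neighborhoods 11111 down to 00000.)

  ##### -> .   bit 31 = 0  t=4,i=10
  ####. -> .   bit 30 = 0  t=0,i=10
  ###.# -> #   bit 29 = 1  t=1,i=3
  ###.. -> #   bit 28 = 1  t=0,i=11
  ##.## -> .   bit 27 = 0  t=1,i=4
  ##.#. -> .   bit 26 = 0  t=0,i=20
  ##..# -> #   bit 25 = 1  t=1,i=20
  ##... -> #   bit 24 = 1  t=0,i=12
  #.### -> #   bit 23 = 1  t=1,i=1
  #.##. -> .   bit 22 = 0  t=1,i=5
  #.#.# -> .   bit 21 = 0  t=0,i=0
  #.#.. -> #   bit 20 = 1  t=0,i=2
  #..## -> .   bit 19 = 0  t=0,i=7
  #..#. -> .   bit 18 = 0  t=0,i=4
  #...# -> #   bit 17 = 1  t=3,i=11
  #.... -> .   bit 16 = 0  t=0,i=13
  .#### -> .   bit 15 = 0  t=0,i=9
  .###. -> .   bit 14 = 0  t=1,i=2
  .##.# -> #   bit 13 = 1  t=0,i=19
  .##.. -> .   bit 12 = 0  t=2,i=12
  .#.## -> #   bit 11 = 1  t=1,i=0
  .#.#. -> #   bit 10 = 1  t=0,i=1
  .#..# -> #   bit 9 = 1  t=0,i=3
  .#... -> #   bit 8 = 1  t=3,i=10
  ..### -> #   bit 7 = 1  t=0,i=8
  ..##. -> #   bit 6 = 1  t=0,i=18
  ..#.# -> .   bit 5 = 0  t=1,i=22
  ..#.. -> #   bit 4 = 1  t=0,i=5
  ...## -> #   bit 3 = 1  t=0,i=17
  ...#. -> #   bit 2 = 1  t=3,i=12
  ....# -> .   bit 1 = 0  t=0,i=16
  ..... -> #   bit 0 = 1  t=0,i=14
  bits 00110011100100100010111111011101 = 865218525

865218525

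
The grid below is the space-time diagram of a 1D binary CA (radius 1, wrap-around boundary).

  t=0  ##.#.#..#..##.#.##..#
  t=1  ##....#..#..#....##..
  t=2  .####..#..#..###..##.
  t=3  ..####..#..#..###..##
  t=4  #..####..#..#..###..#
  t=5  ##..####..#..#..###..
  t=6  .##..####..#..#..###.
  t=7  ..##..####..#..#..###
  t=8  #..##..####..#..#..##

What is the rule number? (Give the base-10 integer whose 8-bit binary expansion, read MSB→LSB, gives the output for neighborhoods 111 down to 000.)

  [7] ### => #  t=0,i=0
  [6] ##. => #  t=0,i=1
  [5] #.# => .  t=0,i=2
  [4] #.. => #  t=0,i=6
  [3] .## => .  t=0,i=11
  [2] .#. => .  t=0,i=3
  [1] ..# => .  t=0,i=7
  [0] ... => #  t=1,i=3
  bits 11010001 = 209

209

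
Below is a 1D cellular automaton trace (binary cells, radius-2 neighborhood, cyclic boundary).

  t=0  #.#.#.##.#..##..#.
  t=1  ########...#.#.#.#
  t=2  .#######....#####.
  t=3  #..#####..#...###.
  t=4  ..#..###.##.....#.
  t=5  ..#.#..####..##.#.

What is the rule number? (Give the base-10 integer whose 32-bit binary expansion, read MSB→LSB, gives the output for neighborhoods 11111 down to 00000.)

4167842835

  ##### -> #   bit 31 = 1  t=1,i=1
  ####. -> #   bit 30 = 1  t=1,i=6
  ###.# -> #   bit 29 = 1  t=3,i=16
  ###.. -> #   bit 28 = 1  t=1,i=7
  ##.## -> #   bit 27 = 1  t=4,i=8
  ##.#. -> .   bit 26 = 0  t=0,i=8
  ##..# -> .   bit 25 = 0  t=0,i=14
  ##... -> .   bit 24 = 0  t=1,i=8
  #.### -> .   bit 23 = 0  t=1,i=17
  #.##. -> #   bit 22 = 1  t=0,i=6
  #.#.# -> #   bit 21 = 1  t=0,i=0
  #.#.. -> .   bit 20 = 0  t=0,i=9
  #..## -> #   bit 19 = 1  t=0,i=11
  #..#. -> #   bit 18 = 1  t=0,i=15
  #...# -> .   bit 17 = 0  t=1,i=9
  #.... -> .   bit 16 = 0  t=2,i=9
  .#### -> .   bit 15 = 0  t=1,i=0
  .###. -> .   bit 14 = 0  t=3,i=15
  .##.# -> #   bit 13 = 1  t=0,i=7
  .##.. -> #   bit 12 = 1  t=0,i=13
  .#.## -> #   bit 11 = 1  t=0,i=5
  .#.#. -> #   bit 10 = 1  t=0,i=1
  .#..# -> .   bit 9 = 0  t=0,i=10
  .#... -> .   bit 8 = 0  t=3,i=11
  ..### -> .   bit 7 = 0  t=2,i=1
  ..##. -> .   bit 6 = 0  t=0,i=12
  ..#.# -> .   bit 5 = 0  t=0,i=16
  ..#.. -> #   bit 4 = 1  t=3,i=10
  ...## -> .   bit 3 = 0  t=2,i=11
  ...#. -> .   bit 2 = 0  t=1,i=10
  ....# -> #   bit 1 = 1  t=2,i=10
  ..... -> #   bit 0 = 1  t=4,i=13
  bits 11111000011011000011110000010011 = 4167842835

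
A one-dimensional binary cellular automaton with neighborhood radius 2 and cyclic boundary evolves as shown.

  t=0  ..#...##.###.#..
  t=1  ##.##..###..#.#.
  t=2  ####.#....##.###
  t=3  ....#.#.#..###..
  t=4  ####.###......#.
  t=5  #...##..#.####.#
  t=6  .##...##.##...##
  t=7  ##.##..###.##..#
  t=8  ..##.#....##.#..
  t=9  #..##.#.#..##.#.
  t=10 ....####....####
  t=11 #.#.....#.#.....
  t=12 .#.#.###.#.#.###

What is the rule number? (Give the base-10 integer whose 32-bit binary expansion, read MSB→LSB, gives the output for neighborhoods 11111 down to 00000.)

  [31] ##### => .  t=2,i=0
  [30] ####. => .  t=2,i=2
  [29] ###.# => .  t=0,i=11
  [28] ###.. => .  t=1,i=9
  [27] ##.## => #  t=0,i=8
  [26] ##.#. => #  t=0,i=12
  [25] ##..# => #  t=1,i=5
  [24] ##... => #  t=3,i=14
  [23] #.### => #  t=0,i=9
  [22] #.##. => #  t=1,i=0
  [21] #.#.# => #  t=1,i=14
  [20] #.#.. => .  t=0,i=13
  [19] #..## => .  t=1,i=6
  [18] #..#. => #  t=1,i=11
  [17] #...# => #  t=0,i=4
  [16] #.... => .  t=0,i=15
  [15] .#### => .  t=2,i=14
  [14] .###. => .  t=0,i=10
  [13] .##.# => #  t=0,i=7
  [12] .##.. => .  t=1,i=4
  [11] .#.## => #  t=1,i=15
  [10] .#.#. => #  t=1,i=13
  [9] .#..# => .  t=3,i=9
  [8] .#... => #  t=0,i=3
  [7] ..### => .  t=1,i=7
  [6] ..##. => .  t=0,i=6
  [5] ..#.# => .  t=1,i=12
  [4] ..#.. => .  t=0,i=2
  [3] ...## => .  t=0,i=5
  [2] ...#. => #  t=0,i=1
  [1] ....# => #  t=0,i=0
  [0] ..... => #  t=3,i=0
  bits 00001111111001100010110100000111 = 266743047

266743047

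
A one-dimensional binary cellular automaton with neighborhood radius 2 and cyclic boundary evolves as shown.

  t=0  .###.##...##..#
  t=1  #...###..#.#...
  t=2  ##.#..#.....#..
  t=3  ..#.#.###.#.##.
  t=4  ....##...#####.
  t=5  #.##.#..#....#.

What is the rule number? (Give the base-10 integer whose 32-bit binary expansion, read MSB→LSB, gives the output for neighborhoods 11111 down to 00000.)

  ##### -> .   bit 31 = 0  t=4,i=11
  ####. -> .   bit 30 = 0  t=4,i=12
  ###.# -> .   bit 29 = 0  t=0,i=3
  ###.. -> #   bit 28 = 1  t=1,i=6
  ##.## -> #   bit 27 = 1  t=0,i=4
  ##.#. -> #   bit 26 = 1  t=2,i=2
  ##..# -> .   bit 25 = 0  t=0,i=12
  ##... -> .   bit 24 = 0  t=0,i=7
  #.### -> .   bit 23 = 0  t=0,i=1
  #.##. -> #   bit 22 = 1  t=0,i=5
  #.#.# -> #   bit 21 = 1  t=3,i=4
  #.#.. -> .   bit 20 = 0  t=1,i=11
  #..## -> .   bit 19 = 0  t=2,i=14
  #..#. -> .   bit 18 = 0  t=0,i=13
  #...# -> .   bit 17 = 0  t=0,i=8
  #.... -> #   bit 16 = 1  t=2,i=8
  .#### -> .   bit 15 = 0  t=4,i=10
  .###. -> .   bit 14 = 0  t=0,i=2
  .##.# -> .   bit 13 = 0  t=2,i=1
  .##.. -> #   bit 12 = 1  t=0,i=6
  .#.## -> #   bit 11 = 1  t=0,i=0
  .#.#. -> .   bit 10 = 0  t=1,i=10
  .#..# -> #   bit 9 = 1  t=2,i=4
  .#... -> #   bit 8 = 1  t=1,i=1
  ..### -> .   bit 7 = 0  t=1,i=4
  ..##. -> .   bit 6 = 0  t=0,i=10
  ..#.# -> .   bit 5 = 0  t=0,i=14
  ..#.. -> #   bit 4 = 1  t=1,i=0
  ...## -> #   bit 3 = 1  t=0,i=9
  ...#. -> .   bit 2 = 0  t=1,i=14
  ....# -> #   bit 1 = 1  t=2,i=10
  ..... -> .   bit 0 = 0  t=2,i=9
  bits 00011100011000010001101100011010 = 476125978

476125978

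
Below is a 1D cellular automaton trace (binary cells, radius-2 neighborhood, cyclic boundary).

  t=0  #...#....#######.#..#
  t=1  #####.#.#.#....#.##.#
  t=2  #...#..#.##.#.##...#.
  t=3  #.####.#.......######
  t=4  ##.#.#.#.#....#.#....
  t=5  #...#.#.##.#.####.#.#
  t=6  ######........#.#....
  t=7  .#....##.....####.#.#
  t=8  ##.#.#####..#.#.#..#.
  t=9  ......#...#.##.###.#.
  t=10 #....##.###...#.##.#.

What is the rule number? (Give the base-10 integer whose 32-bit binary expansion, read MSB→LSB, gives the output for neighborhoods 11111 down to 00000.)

  [31] ##### => .  t=0,i=11
  [30] ####. => .  t=0,i=14
  [29] ###.# => #  t=0,i=15
  [28] ###.. => .  t=6,i=5
  [27] ##.## => #  t=1,i=19
  [26] ##.#. => .  t=0,i=16
  [25] ##..# => #  t=8,i=10
  [24] ##... => #  t=0,i=1
  [23] #.### => .  t=1,i=20
  [22] #.##. => .  t=1,i=17
  [21] #.#.# => .  t=1,i=6
  [20] #.#.. => #  t=0,i=17
  [19] #..## => .  t=0,i=19
  [18] #..#. => .  t=2,i=6
  [17] #...# => #  t=0,i=2
  [16] #.... => #  t=0,i=6
  [15] .#### => #  t=0,i=10
  [14] .###. => #  t=9,i=16
  [13] .##.# => .  t=1,i=18
  [12] .##.. => #  t=0,i=0
  [11] .#.## => .  t=1,i=16
  [10] .#.#. => #  t=1,i=7
  [9] .#..# => #  t=0,i=18
  [8] .#... => .  t=0,i=5
  [7] ..### => .  t=0,i=9
  [6] ..##. => #  t=0,i=20
  [5] ..#.# => #  t=1,i=15
  [4] ..#.. => #  t=0,i=4
  [3] ...## => #  t=0,i=8
  [2] ...#. => #  t=0,i=3
  [1] ....# => .  t=0,i=7
  [0] ..... => .  t=3,i=10
  bits 00101011000100111101011001111100 = 722720380

722720380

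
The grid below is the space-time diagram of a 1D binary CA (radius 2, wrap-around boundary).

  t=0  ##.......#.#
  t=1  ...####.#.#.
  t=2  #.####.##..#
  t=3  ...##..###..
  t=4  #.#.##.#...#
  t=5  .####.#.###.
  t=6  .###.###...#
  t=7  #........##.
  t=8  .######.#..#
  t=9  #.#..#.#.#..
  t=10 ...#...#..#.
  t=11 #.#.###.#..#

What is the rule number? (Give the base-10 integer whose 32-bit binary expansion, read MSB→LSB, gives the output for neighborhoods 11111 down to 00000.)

1180933005

  nb #####: next=.  (t=8,i=3, bit31=0)
  nb ####.: next=#  (t=1,i=5, bit30=1)
  nb ###.#: next=.  (t=1,i=6, bit29=0)
  nb ###..: next=.  (t=0,i=1, bit28=0)
  nb ##.##: next=.  (t=2,i=1, bit27=0)
  nb ##.#.: next=#  (t=1,i=7, bit26=1)
  nb ##..#: next=#  (t=2,i=9, bit25=1)
  nb ##...: next=.  (t=0,i=2, bit24=0)
  nb #.###: next=.  (t=0,i=11, bit23=0)
  nb #.##.: next=#  (t=2,i=7, bit22=1)
  nb #.#.#: next=#  (t=1,i=8, bit21=1)
  nb #.#..: next=.  (t=1,i=10, bit20=0)
  nb #..##: next=.  (t=2,i=10, bit19=0)
  nb #..#.: next=.  (t=8,i=10, bit18=0)
  nb #...#: next=#  (t=4,i=9, bit17=1)
  nb #....: next=#  (t=0,i=3, bit16=1)
  nb .####: next=#  (t=1,i=4, bit15=1)
  nb .###.: next=.  (t=0,i=0, bit14=0)
  nb .##.#: next=.  (t=2,i=0, bit13=0)
  nb .##..: next=#  (t=2,i=8, bit12=1)
  nb .#.##: next=#  (t=0,i=10, bit11=1)
  nb .#.#.: next=.  (t=1,i=9, bit10=0)
  nb .#..#: next=#  (t=8,i=9, bit9=1)
  nb .#...: next=#  (t=1,i=11, bit8=1)
  nb ..###: next=#  (t=1,i=3, bit7=1)
  nb ..##.: next=.  (t=2,i=11, bit6=0)
  nb ..#.#: next=.  (t=0,i=9, bit5=0)
  nb ..#..: next=.  (t=10,i=3, bit4=0)
  nb ...##: next=#  (t=1,i=2, bit3=1)
  nb ...#.: next=#  (t=0,i=8, bit2=1)
  nb ....#: next=.  (t=0,i=7, bit1=0)
  nb .....: next=#  (t=0,i=4, bit0=1)
  bits 01000110011000111001101110001101 = 1180933005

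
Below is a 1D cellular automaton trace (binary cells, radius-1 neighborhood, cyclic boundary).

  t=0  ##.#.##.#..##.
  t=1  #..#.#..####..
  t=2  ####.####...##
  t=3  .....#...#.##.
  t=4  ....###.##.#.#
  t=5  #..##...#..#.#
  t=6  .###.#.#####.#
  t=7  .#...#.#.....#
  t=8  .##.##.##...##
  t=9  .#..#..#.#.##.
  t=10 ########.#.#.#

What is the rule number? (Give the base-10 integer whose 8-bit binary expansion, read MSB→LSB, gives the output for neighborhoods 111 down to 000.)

30

  ### -> .   bit 7 = 0  t=1,i=9
  ##. -> .   bit 6 = 0  t=0,i=1
  #.# -> .   bit 5 = 0  t=0,i=2
  #.. -> #   bit 4 = 1  t=0,i=9
  .## -> #   bit 3 = 1  t=0,i=0
  .#. -> #   bit 2 = 1  t=0,i=3
  ..# -> #   bit 1 = 1  t=0,i=10
  ... -> .   bit 0 = 0  t=2,i=10
  bits 00011110 = 30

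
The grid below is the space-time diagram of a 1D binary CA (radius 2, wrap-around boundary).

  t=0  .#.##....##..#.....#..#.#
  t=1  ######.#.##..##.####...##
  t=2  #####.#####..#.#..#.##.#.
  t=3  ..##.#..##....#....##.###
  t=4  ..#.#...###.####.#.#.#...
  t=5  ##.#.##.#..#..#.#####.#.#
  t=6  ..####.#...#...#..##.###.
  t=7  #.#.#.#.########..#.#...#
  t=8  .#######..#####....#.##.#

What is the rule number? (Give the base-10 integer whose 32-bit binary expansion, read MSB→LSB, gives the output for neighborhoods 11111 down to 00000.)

  #####|#  b31=1 t=1,i=0
  ####.|#  b30=1 t=1,i=4
  ###.#|.  b29=0 t=1,i=5
  ###..|.  b28=0 t=1,i=19
  ##.##|#  b27=1 t=1,i=15
  ##.#.|#  b26=1 t=1,i=6
  ##..#|.  b25=0 t=0,i=11
  ##...|#  b24=1 t=0,i=5
  #.###|.  b23=0 t=1,i=16
  #.##.|#  b22=1 t=0,i=3
  #.#.#|#  b21=1 t=0,i=1
  #.#..|.  b20=0 t=2,i=15
  #..##|.  b19=0 t=1,i=12
  #..#.|.  b18=0 t=0,i=12
  #...#|#  b17=1 t=1,i=21
  #....|.  b16=0 t=0,i=6
  .####|.  b15=0 t=1,i=17
  .###.|.  b14=0 t=3,i=23
  .##.#|.  b13=0 t=1,i=14
  .##..|#  b12=1 t=0,i=4
  .#.##|#  b11=1 t=0,i=2
  .#.#.|#  b10=1 t=0,i=0
  .#..#|.  b9=0 t=0,i=20
  .#...|#  b8=1 t=0,i=14
  ..###|#  b7=1 t=1,i=23
  ..##.|#  b6=1 t=0,i=9
  ..#.#|.  b5=0 t=0,i=22
  ..#..|#  b4=1 t=0,i=13
  ...##|.  b3=0 t=0,i=8
  ...#.|#  b2=1 t=0,i=18
  ....#|#  b1=1 t=0,i=7
  .....|#  b0=1 t=0,i=16
  bits 11001101011000100001110111010111 = 3445759447

3445759447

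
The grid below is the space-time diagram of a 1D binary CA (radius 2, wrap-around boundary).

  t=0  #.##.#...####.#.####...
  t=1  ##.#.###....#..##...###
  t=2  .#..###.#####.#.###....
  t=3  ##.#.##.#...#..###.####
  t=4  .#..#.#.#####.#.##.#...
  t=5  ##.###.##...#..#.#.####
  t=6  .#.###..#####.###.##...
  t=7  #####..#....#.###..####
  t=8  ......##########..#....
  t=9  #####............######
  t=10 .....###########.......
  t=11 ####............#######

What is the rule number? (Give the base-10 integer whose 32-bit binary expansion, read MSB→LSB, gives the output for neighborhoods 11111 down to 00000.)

  ##### -> .   bit 31 = 0  t=1,i=22
  ####. -> .   bit 30 = 0  t=0,i=11
  ###.# -> #   bit 29 = 1  t=0,i=12
  ###.. -> .   bit 28 = 0  t=0,i=19
  ##.## -> .   bit 27 = 0  t=2,i=7
  ##.#. -> .   bit 26 = 0  t=0,i=4
  ##..# -> .   bit 25 = 0  t=6,i=6
  ##... -> #   bit 24 = 1  t=0,i=20
  #.### -> #   bit 23 = 1  t=0,i=16
  #.##. -> .   bit 22 = 0  t=0,i=2
  #.#.# -> .   bit 21 = 0  t=0,i=14
  #.#.. -> #   bit 20 = 1  t=0,i=5
  #..## -> #   bit 19 = 1  t=1,i=14
  #..#. -> #   bit 18 = 1  t=4,i=3
  #...# -> #   bit 17 = 1  t=0,i=7
  #.... -> #   bit 16 = 1  t=1,i=9
  .#### -> .   bit 15 = 0  t=0,i=10
  .###. -> #   bit 14 = 1  t=1,i=6
  .##.# -> #   bit 13 = 1  t=0,i=3
  .##.. -> #   bit 12 = 1  t=1,i=16
  .#.## -> #   bit 11 = 1  t=0,i=1
  .#.#. -> #   bit 10 = 1  t=4,i=5
  .#..# -> .   bit 9 = 0  t=1,i=13
  .#... -> #   bit 8 = 1  t=0,i=6
  ..### -> .   bit 7 = 0  t=0,i=9
  ..##. -> .   bit 6 = 0  t=1,i=15
  ..#.# -> #   bit 5 = 1  t=0,i=0
  ..#.. -> #   bit 4 = 1  t=1,i=12
  ...## -> .   bit 3 = 0  t=0,i=8
  ...#. -> #   bit 2 = 1  t=0,i=22
  ....# -> #   bit 1 = 1  t=1,i=10
  ..... -> #   bit 0 = 1  t=2,i=21
  bits 00100001100111110111110100110111 = 564100407

564100407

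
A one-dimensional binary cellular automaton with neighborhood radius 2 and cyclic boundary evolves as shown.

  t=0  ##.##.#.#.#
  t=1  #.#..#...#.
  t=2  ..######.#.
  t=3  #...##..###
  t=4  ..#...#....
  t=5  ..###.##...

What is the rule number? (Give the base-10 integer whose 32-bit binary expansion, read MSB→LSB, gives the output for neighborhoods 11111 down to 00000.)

  #####|#  b31=1 t=2,i=4
  ####.|.  b30=0 t=2,i=6
  ###.#|.  b29=0 t=0,i=1
  ###..|.  b28=0 t=3,i=0
  ##.##|#  b27=1 t=0,i=2
  ##.#.|#  b26=1 t=0,i=5
  ##..#|#  b25=1 t=3,i=6
  ##...|.  b24=0 t=3,i=1
  #.###|.  b23=0 t=0,i=10
  #.##.|.  b22=0 t=0,i=3
  #.#.#|.  b21=0 t=0,i=6
  #.#..|#  b20=1 t=1,i=2
  #..##|.  b19=0 t=3,i=7
  #..#.|#  b18=1 t=1,i=4
  #...#|#  b17=1 t=1,i=7
  #....|.  b16=0 t=4,i=8
  .####|.  b15=0 t=2,i=3
  .###.|#  b14=1 t=0,i=0
  .##.#|.  b13=0 t=0,i=4
  .##..|.  b12=0 t=3,i=5
  .#.##|#  b11=1 t=0,i=9
  .#.#.|.  b10=0 t=0,i=7
  .#..#|#  b9=1 t=1,i=3
  .#...|#  b8=1 t=1,i=6
  ..###|.  b7=0 t=2,i=2
  ..##.|.  b6=0 t=3,i=4
  ..#.#|#  b5=1 t=1,i=9
  ..#..|#  b4=1 t=1,i=5
  ...##|.  b3=0 t=2,i=1
  ...#.|.  b2=0 t=1,i=8
  ....#|.  b1=0 t=4,i=0
  .....|.  b0=0 t=4,i=9
  bits 10001110000101100100101100110000 = 2383825712

2383825712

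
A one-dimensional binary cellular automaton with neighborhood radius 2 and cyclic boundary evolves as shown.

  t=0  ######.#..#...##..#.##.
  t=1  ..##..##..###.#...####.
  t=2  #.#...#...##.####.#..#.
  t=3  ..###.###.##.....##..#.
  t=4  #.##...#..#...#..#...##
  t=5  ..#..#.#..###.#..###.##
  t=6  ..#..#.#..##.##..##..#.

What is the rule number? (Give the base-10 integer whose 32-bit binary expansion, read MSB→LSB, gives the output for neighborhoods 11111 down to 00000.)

  nb #####: next=#  (t=0,i=2, bit31=1)
  nb ####.: next=.  (t=0,i=4, bit30=0)
  nb ###.#: next=.  (t=0,i=5, bit29=0)
  nb ###..: next=#  (t=1,i=21, bit28=1)
  nb ##.##: next=.  (t=0,i=22, bit27=0)
  nb ##.#.: next=#  (t=0,i=6, bit26=1)
  nb ##..#: next=.  (t=0,i=16, bit25=0)
  nb ##...: next=.  (t=1,i=22, bit24=0)
  nb #.###: next=.  (t=0,i=0, bit23=0)
  nb #.##.: next=#  (t=0,i=20, bit22=1)
  nb #.#.#: next=.  (t=2,i=0, bit21=0)
  nb #.#..: next=#  (t=0,i=7, bit20=1)
  nb #..##: next=.  (t=1,i=5, bit19=0)
  nb #..#.: next=.  (t=0,i=9, bit18=0)
  nb #...#: next=#  (t=0,i=12, bit17=1)
  nb #....: next=.  (t=3,i=13, bit16=0)
  nb .####: next=.  (t=0,i=1, bit15=0)
  nb .###.: next=#  (t=1,i=11, bit14=1)
  nb .##.#: next=#  (t=0,i=21, bit13=1)
  nb .##..: next=.  (t=0,i=15, bit12=0)
  nb .#.##: next=#  (t=0,i=19, bit11=1)
  nb .#.#.: next=.  (t=2,i=1, bit10=0)
  nb .#..#: next=.  (t=0,i=8, bit9=0)
  nb .#...: next=#  (t=0,i=11, bit8=1)
  nb ..###: next=#  (t=1,i=10, bit7=1)
  nb ..##.: next=#  (t=0,i=14, bit6=1)
  nb ..#.#: next=#  (t=0,i=18, bit5=1)
  nb ..#..: next=#  (t=0,i=10, bit4=1)
  nb ...##: next=.  (t=0,i=13, bit3=0)
  nb ...#.: next=.  (t=2,i=5, bit2=0)
  nb ....#: next=.  (t=3,i=15, bit1=0)
  nb .....: next=#  (t=3,i=14, bit0=1)
  bits 10010100010100100110100111110001 = 2488429041

2488429041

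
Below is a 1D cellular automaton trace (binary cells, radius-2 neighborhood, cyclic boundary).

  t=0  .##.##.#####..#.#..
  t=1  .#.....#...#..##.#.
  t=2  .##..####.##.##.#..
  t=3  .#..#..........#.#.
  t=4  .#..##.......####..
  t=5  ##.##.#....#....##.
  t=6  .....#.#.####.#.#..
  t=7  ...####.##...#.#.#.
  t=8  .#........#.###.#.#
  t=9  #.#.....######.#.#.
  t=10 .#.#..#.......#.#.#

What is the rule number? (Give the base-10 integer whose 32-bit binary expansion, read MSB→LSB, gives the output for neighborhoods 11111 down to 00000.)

361254262

  [31] ##### => .  t=0,i=9
  [30] ####. => .  t=0,i=10
  [29] ###.# => .  t=2,i=8
  [28] ###.. => #  t=0,i=11
  [27] ##.## => .  t=0,i=3
  [26] ##.#. => #  t=1,i=16
  [25] ##..# => .  t=0,i=12
  [24] ##... => #  t=4,i=6
  [23] #.### => #  t=0,i=7
  [22] #.##. => .  t=0,i=4
  [21] #.#.# => .  t=6,i=7
  [20] #.#.. => .  t=0,i=16
  [19] #..## => #  t=1,i=13
  [18] #..#. => .  t=0,i=13
  [17] #...# => .  t=0,i=18
  [16] #.... => .  t=1,i=3
  [15] .#### => .  t=0,i=8
  [14] .###. => #  t=8,i=13
  [13] .##.# => .  t=0,i=2
  [12] .##.. => .  t=2,i=2
  [11] .#.## => #  t=6,i=8
  [10] .#.#. => #  t=0,i=15
  [9] .#..# => .  t=1,i=12
  [8] .#... => #  t=0,i=17
  [7] ..### => .  t=2,i=5
  [6] ..##. => #  t=0,i=1
  [5] ..#.# => #  t=0,i=14
  [4] ..#.. => #  t=1,i=1
  [3] ...## => .  t=0,i=0
  [2] ...#. => #  t=1,i=6
  [1] ....# => #  t=1,i=5
  [0] ..... => .  t=1,i=4
  bits 00010101100010000100110101110110 = 361254262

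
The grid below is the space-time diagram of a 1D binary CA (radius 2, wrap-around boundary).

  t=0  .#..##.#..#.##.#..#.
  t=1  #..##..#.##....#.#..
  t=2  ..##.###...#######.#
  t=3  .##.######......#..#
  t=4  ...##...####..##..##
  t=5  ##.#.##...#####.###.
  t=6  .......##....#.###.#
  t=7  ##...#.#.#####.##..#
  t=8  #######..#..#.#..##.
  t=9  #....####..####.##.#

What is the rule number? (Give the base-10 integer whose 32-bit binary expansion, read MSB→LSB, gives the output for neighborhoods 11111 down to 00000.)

1537164646

  ##### -> .   bit 31 = 0  t=2,i=13
  ####. -> #   bit 30 = 1  t=2,i=16
  ###.# -> .   bit 29 = 0  t=2,i=17
  ###.. -> #   bit 28 = 1  t=2,i=7
  ##.## -> #   bit 27 = 1  t=2,i=4
  ##.#. -> .   bit 26 = 0  t=0,i=6
  ##..# -> #   bit 25 = 1  t=1,i=5
  ##... -> #   bit 24 = 1  t=1,i=11
  #.### -> #   bit 23 = 1  t=2,i=5
  #.##. -> .   bit 22 = 0  t=0,i=12
  #.#.# -> .   bit 21 = 0  t=5,i=3
  #.#.. -> #   bit 20 = 1  t=0,i=7
  #..## -> #   bit 19 = 1  t=0,i=3
  #..#. -> #   bit 18 = 1  t=0,i=0
  #...# -> #   bit 17 = 1  t=2,i=9
  #.... -> #   bit 16 = 1  t=1,i=12
  .#### -> .   bit 15 = 0  t=2,i=12
  .###. -> #   bit 14 = 1  t=2,i=6
  .##.# -> .   bit 13 = 0  t=0,i=5
  .##.. -> .   bit 12 = 0  t=1,i=4
  .#.## -> .   bit 11 = 0  t=0,i=11
  .#.#. -> #   bit 10 = 1  t=1,i=16
  .#..# -> .   bit 9 = 0  t=0,i=2
  .#... -> #   bit 8 = 1  t=6,i=0
  ..### -> .   bit 7 = 0  t=2,i=11
  ..##. -> #   bit 6 = 1  t=0,i=4
  ..#.# -> #   bit 5 = 1  t=0,i=10
  ..#.. -> .   bit 4 = 0  t=0,i=1
  ...## -> .   bit 3 = 0  t=2,i=10
  ...#. -> #   bit 2 = 1  t=1,i=14
  ....# -> #   bit 1 = 1  t=1,i=13
  ..... -> .   bit 0 = 0  t=3,i=12
  bits 01011011100111110100010101100110 = 1537164646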